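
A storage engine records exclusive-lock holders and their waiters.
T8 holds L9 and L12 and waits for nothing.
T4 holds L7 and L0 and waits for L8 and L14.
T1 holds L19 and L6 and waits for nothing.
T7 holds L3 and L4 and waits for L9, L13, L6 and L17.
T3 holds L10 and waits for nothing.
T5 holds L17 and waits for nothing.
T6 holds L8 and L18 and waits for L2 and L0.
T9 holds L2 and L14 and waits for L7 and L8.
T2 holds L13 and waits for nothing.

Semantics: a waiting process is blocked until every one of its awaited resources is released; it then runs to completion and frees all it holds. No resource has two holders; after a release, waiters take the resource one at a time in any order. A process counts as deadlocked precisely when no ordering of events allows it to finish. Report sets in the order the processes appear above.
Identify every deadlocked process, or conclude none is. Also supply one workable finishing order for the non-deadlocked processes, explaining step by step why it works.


The deadlocked set is T4, T6 and T9.
Key observation: nobody on the ring T4 -> T6 -> T4 can start until another member finishes, which never happens; T9 is caught in further circular waits.
One completion order for the rest: T8, T3, T2, T5, T1, T7.
Verifying each step:
  T8: no waits; runs immediately, freeing L9 and L12
  T3: no waits; runs immediately, freeing L10
  T2: no waits; runs immediately, freeing L13
  T5: no waits; runs immediately, freeing L17
  T1: no waits; runs immediately, freeing L19 and L6
  T7 waits on L9, L13, L6 and L17 — all released -> runs and releases L3 and L4


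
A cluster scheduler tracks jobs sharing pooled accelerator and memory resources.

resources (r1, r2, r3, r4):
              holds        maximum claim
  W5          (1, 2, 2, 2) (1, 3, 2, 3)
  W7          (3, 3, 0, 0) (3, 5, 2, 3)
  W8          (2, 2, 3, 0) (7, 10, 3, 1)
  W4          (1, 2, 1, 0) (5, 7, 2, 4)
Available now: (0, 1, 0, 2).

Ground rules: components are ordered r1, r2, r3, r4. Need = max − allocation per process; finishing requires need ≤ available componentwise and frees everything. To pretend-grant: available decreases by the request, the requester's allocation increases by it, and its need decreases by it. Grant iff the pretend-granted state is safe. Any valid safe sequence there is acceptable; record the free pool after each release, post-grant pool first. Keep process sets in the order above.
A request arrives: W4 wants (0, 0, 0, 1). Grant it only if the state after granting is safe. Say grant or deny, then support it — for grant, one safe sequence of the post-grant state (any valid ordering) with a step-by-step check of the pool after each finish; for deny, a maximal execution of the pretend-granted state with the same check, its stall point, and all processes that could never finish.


GRANT. The post-grant state is safe; one safe sequence: W5, W7, W4, W8.
Key observation: the grant leaves (0, 1, 0, 1) free — enough for W5, whose release restarts the cascade.
Verifying the post-grant state step by step:
  pool = (0, 1, 0, 1)
  W5 needs (0, 1, 0, 1) <= (0, 1, 0, 1) -> finishes; pool += (1, 2, 2, 2) = (1, 3, 2, 3)
  W7 needs (0, 2, 2, 3) <= (1, 3, 2, 3) -> finishes; pool += (3, 3, 0, 0) = (4, 6, 2, 3)
  W4 needs (4, 5, 1, 3) <= (4, 6, 2, 3) -> finishes; pool += (1, 2, 1, 1) = (5, 8, 3, 4)
  W8 needs (5, 8, 0, 1) <= (5, 8, 3, 4) -> finishes; pool += (2, 2, 3, 0) = (7, 10, 6, 4)


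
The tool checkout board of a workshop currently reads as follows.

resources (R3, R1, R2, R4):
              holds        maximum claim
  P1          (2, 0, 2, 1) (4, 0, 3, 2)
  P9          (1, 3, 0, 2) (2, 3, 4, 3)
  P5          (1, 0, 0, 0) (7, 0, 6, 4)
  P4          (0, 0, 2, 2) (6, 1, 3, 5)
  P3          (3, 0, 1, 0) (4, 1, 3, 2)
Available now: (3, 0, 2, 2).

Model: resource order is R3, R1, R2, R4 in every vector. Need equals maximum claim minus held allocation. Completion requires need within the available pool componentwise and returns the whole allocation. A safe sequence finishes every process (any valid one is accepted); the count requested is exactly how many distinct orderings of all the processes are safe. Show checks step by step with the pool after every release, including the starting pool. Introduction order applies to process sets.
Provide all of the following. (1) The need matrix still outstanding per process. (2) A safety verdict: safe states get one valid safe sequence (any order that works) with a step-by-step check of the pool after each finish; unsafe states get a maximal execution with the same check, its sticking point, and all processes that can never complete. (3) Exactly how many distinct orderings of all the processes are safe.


(1) Need matrix, components ordered R3, R1, R2, R4:
  P1: (2, 0, 1, 1)
  P9: (1, 0, 4, 1)
  P5: (6, 0, 6, 4)
  P4: (6, 1, 1, 3)
  P3: (1, 1, 2, 2)
(2) SAFE. One safe sequence: P1, P9, P4, P5, P3.
Key observation: the first exact fit in this order is P9 — it needs (1, 0, 4, 1) with (5, 0, 4, 3) free, meeting a requested resource to the last unit.
Verifying each step:
  pool = (3, 0, 2, 2)
  P1 needs (2, 0, 1, 1) <= (3, 0, 2, 2) -> finishes; pool += (2, 0, 2, 1) = (5, 0, 4, 3)
  P9 needs (1, 0, 4, 1) <= (5, 0, 4, 3) -> finishes; pool += (1, 3, 0, 2) = (6, 3, 4, 5)
  P4 needs (6, 1, 1, 3) <= (6, 3, 4, 5) -> finishes; pool += (0, 0, 2, 2) = (6, 3, 6, 7)
  P5 needs (6, 0, 6, 4) <= (6, 3, 6, 7) -> finishes; pool += (1, 0, 0, 0) = (7, 3, 6, 7)
  P3 needs (1, 1, 2, 2) <= (7, 3, 6, 7) -> finishes; pool += (3, 0, 1, 0) = (10, 3, 7, 7)
(3) Exactly 3 of the possible complete orderings are safe sequences.


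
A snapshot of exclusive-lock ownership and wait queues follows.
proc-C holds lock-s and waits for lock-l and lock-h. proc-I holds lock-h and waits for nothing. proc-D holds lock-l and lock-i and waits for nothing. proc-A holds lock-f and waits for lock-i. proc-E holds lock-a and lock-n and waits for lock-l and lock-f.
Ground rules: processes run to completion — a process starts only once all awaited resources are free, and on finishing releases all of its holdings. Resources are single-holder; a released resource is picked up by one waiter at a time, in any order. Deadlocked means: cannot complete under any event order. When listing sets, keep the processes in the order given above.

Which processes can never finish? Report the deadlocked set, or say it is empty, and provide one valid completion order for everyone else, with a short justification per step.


The deadlocked set is empty.
Key observation: the wait graph is acyclic; completion cascades from the unblocked processes through everyone else.
A valid finishing order for the others: proc-I, proc-D, proc-A, proc-C, proc-E.
Verifying each step:
  proc-I waits on nothing -> runs at once and releases lock-h
  proc-D waits on nothing -> runs at once and releases lock-l and lock-i
  proc-A: everything it awaited (lock-i) is free; runs, freeing lock-f
  proc-C: everything it awaited (lock-l and lock-h) is free; runs, freeing lock-s
  proc-E: everything it awaited (lock-l and lock-f) is free; runs, freeing lock-a and lock-n


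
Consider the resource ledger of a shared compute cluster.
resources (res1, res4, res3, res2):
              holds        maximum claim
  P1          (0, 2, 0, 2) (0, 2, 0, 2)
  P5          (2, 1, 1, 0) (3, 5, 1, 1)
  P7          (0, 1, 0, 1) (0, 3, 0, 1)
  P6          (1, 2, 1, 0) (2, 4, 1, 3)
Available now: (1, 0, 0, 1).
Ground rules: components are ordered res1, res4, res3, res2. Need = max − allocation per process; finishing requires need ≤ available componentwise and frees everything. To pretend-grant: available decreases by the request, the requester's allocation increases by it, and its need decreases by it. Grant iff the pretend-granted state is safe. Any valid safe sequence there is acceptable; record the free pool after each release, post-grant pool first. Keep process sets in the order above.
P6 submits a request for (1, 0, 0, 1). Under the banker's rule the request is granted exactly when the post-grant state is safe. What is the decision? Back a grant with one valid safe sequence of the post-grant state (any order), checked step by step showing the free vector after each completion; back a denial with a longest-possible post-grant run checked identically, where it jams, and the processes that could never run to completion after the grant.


GRANT — the state after the grant stays safe, e.g. via P1, P7, P6, P5.
Key observation: with (0, 0, 0, 0) left after the transfer, P1 can run at once — the state stays safe.
Verifying the post-grant state step by step:
  pool = (0, 0, 0, 0)
  run P1 (needs (0, 0, 0, 0), free (0, 0, 0, 0)); after release of (0, 2, 0, 2) the pool is (0, 2, 0, 2)
  run P7 (needs (0, 2, 0, 0), free (0, 2, 0, 2)); after release of (0, 1, 0, 1) the pool is (0, 3, 0, 3)
  run P6 (needs (0, 2, 0, 2), free (0, 3, 0, 3)); after release of (2, 2, 1, 1) the pool is (2, 5, 1, 4)
  run P5 (needs (1, 4, 0, 1), free (2, 5, 1, 4)); after release of (2, 1, 1, 0) the pool is (4, 6, 2, 4)


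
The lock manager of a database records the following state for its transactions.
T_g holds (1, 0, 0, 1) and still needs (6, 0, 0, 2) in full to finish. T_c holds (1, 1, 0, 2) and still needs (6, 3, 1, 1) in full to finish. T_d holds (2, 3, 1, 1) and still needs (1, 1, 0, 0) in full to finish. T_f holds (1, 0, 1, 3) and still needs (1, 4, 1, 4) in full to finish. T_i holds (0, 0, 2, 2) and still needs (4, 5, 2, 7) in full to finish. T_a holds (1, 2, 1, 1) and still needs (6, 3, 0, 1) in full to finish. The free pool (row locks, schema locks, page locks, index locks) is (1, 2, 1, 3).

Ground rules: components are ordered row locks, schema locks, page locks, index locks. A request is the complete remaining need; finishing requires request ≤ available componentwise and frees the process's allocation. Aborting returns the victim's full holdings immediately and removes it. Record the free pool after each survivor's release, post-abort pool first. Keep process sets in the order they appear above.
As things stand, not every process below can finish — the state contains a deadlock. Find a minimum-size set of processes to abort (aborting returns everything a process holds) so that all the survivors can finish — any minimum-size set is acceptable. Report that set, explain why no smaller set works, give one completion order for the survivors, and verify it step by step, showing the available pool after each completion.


The answer: abort T_g and T_c.
Key observation: T_a had no path to completion before; after the abort of T_g and T_c ((2, 1, 0, 3) returned), step 4 is where it fits.
No one abort is enough; case by case: T_g alone leaves T_c blocked (short on row locks); T_c alone leaves T_g blocked (short on row locks); T_d alone leaves T_g blocked (short on row locks); T_f alone leaves T_g blocked (short on row locks); T_i alone leaves T_g blocked (short on row locks); T_a alone leaves T_g blocked (short on row locks).
One survivor order: T_d, T_i, T_f, T_a. Walking it through (post-abort pool first):
  pool = (3, 3, 1, 6)
  T_d: need (1, 1, 0, 0) fits (3, 3, 1, 6); releases (2, 3, 1, 1), pool now (5, 6, 2, 7)
  T_i: need (4, 5, 2, 7) fits (5, 6, 2, 7); releases (0, 0, 2, 2), pool now (5, 6, 4, 9)
  T_f: need (1, 4, 1, 4) fits (5, 6, 4, 9); releases (1, 0, 1, 3), pool now (6, 6, 5, 12)
  T_a: need (6, 3, 0, 1) fits (6, 6, 5, 12); releases (1, 2, 1, 1), pool now (7, 8, 6, 13)


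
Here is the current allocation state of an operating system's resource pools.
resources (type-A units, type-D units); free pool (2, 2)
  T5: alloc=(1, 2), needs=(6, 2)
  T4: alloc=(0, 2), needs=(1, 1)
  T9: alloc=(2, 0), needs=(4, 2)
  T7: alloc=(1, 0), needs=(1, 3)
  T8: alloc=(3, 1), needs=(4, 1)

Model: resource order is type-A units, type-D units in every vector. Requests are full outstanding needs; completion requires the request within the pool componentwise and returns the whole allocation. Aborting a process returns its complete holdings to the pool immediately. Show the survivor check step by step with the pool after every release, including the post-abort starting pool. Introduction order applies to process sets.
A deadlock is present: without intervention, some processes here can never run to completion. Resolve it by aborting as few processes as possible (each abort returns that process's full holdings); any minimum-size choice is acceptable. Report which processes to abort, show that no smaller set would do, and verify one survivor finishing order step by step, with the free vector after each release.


Minimum abort set: T8.
Key observation: T9 could never have finished before the abort; with (3, 1) returned by T8, it fits at step 3.
No smaller set exists: with zero aborts the deadlock remains.
One survivor order: T4, T7, T9, T5. Step-by-step check (post-abort pool first):
  pool = (5, 3)
  run T4 (needs (1, 1), free (5, 3)); after release of (0, 2) the pool is (5, 5)
  run T7 (needs (1, 3), free (5, 5)); after release of (1, 0) the pool is (6, 5)
  run T9 (needs (4, 2), free (6, 5)); after release of (2, 0) the pool is (8, 5)
  run T5 (needs (6, 2), free (8, 5)); after release of (1, 2) the pool is (9, 7)


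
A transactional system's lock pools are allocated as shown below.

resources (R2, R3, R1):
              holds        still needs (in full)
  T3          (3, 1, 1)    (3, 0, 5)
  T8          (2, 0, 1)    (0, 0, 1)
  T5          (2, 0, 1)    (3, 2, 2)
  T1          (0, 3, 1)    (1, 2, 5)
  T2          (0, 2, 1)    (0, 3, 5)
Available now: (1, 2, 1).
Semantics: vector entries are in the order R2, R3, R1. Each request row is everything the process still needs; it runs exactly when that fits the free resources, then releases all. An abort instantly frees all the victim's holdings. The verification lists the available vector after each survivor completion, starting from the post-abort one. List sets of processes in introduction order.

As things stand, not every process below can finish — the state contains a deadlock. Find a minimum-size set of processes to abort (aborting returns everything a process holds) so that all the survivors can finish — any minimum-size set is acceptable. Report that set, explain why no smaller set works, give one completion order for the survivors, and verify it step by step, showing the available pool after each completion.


Minimum abort set: T1 and T2.
Key observation: no ordering could ever have run T3 before the abort of T1 and T2; with (0, 5, 2) back in the pool it fits at step 3.
Why nothing smaller works — every single abort fails: T3 alone leaves T1 blocked (short on R1); T8 alone leaves T3 blocked (short on R1); T5 alone leaves T3 blocked (short on R1); T1 alone leaves T3 blocked (short on R1); T2 alone leaves T3 blocked (short on R1).
The survivors complete as T8, T5, T3. Walking it through (starting from the post-abort pool):
  pool = (1, 7, 3)
  T8 needs (0, 0, 1) <= (1, 7, 3) -> finishes; pool += (2, 0, 1) = (3, 7, 4)
  T5 needs (3, 2, 2) <= (3, 7, 4) -> finishes; pool += (2, 0, 1) = (5, 7, 5)
  T3 needs (3, 0, 5) <= (5, 7, 5) -> finishes; pool += (3, 1, 1) = (8, 8, 6)


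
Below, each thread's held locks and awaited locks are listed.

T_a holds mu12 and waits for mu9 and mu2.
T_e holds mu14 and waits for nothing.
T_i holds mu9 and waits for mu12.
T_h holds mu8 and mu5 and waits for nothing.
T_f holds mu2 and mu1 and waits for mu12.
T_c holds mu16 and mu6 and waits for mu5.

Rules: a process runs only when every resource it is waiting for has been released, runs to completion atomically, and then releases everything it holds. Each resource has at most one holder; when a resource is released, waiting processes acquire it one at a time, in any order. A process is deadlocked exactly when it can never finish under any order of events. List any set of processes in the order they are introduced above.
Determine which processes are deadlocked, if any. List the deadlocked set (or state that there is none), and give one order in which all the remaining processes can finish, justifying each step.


Deadlocked: T_a, T_i and T_f.
Key observation: the waits loop around T_a -> T_i -> T_a with no way out; T_f is caught in further circular waits.
One completion order for the rest: T_e, T_h, T_c.
Walking it through:
  T_e: no waits; runs immediately, freeing mu14
  T_h: no waits; runs immediately, freeing mu8 and mu5
  T_c waits on mu5 — all released -> runs and releases mu16 and mu6


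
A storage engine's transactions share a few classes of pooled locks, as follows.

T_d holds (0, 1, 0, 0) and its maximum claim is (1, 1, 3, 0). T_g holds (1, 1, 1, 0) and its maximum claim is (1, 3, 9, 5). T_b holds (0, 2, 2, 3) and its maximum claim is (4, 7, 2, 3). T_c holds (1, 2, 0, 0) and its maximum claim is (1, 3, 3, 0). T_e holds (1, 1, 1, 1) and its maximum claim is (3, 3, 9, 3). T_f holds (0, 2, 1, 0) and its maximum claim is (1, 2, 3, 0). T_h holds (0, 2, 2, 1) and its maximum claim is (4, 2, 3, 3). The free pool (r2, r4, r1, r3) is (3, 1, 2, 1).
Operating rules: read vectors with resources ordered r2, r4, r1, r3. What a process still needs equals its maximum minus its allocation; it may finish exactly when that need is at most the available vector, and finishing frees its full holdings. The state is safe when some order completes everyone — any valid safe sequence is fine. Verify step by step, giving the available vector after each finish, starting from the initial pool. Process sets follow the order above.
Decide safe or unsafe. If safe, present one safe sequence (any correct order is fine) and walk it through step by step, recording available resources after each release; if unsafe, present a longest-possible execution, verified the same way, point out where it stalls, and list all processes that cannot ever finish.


UNSAFE.
Key observation: after T_f, T_c, T_b, T_h, T_d complete, (4, 10, 7, 5) is the best the pool ever gets, yet each leftover process wants more r1.
Going as far as possible: T_f, T_c, T_b, T_h, T_d; after that, nothing fits. Check, step by step:
  pool = (3, 1, 2, 1)
  T_f: need (1, 0, 2, 0) fits (3, 1, 2, 1); releases (0, 2, 1, 0), pool now (3, 3, 3, 1)
  T_c: need (0, 1, 3, 0) fits (3, 3, 3, 1); releases (1, 2, 0, 0), pool now (4, 5, 3, 1)
  T_b: need (4, 5, 0, 0) fits (4, 5, 3, 1); releases (0, 2, 2, 3), pool now (4, 7, 5, 4)
  T_h: need (4, 0, 1, 2) fits (4, 7, 5, 4); releases (0, 2, 2, 1), pool now (4, 9, 7, 5)
  T_d: need (1, 0, 3, 0) fits (4, 9, 7, 5); releases (0, 1, 0, 0), pool now (4, 10, 7, 5)
  T_g cannot run: need (0, 2, 8, 5) vs free (4, 10, 7, 5) (insufficient r1)
  T_e cannot run: need (2, 2, 8, 2) vs free (4, 10, 7, 5) (insufficient r1)
Permanently blocked: T_g and T_e.


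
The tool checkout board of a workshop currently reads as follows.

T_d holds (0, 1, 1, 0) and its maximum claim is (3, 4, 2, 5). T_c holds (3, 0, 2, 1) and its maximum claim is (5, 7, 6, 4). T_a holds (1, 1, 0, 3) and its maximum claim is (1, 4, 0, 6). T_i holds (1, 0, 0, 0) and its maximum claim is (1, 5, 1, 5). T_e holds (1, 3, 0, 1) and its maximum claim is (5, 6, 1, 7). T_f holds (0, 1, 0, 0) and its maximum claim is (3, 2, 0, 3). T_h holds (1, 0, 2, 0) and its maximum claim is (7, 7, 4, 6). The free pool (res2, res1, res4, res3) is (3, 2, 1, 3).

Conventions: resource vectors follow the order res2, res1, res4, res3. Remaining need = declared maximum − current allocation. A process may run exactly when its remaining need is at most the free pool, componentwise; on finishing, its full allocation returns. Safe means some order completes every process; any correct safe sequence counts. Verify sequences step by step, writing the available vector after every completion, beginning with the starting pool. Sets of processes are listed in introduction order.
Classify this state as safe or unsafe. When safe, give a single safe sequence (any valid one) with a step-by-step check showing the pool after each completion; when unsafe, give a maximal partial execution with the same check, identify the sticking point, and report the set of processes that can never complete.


The state is SAFE; one workable sequence: T_f, T_a, T_d, T_e, T_i, T_h, T_c.
Key observation: the order's first zero-slack moment is T_f ((3, 1, 0, 3) needed, (3, 2, 1, 3) free — a requested resource with nothing to spare).
Step-by-step check:
  pool = (3, 2, 1, 3)
  T_f needs (3, 1, 0, 3) <= (3, 2, 1, 3) -> finishes; pool += (0, 1, 0, 0) = (3, 3, 1, 3)
  T_a needs (0, 3, 0, 3) <= (3, 3, 1, 3) -> finishes; pool += (1, 1, 0, 3) = (4, 4, 1, 6)
  T_d needs (3, 3, 1, 5) <= (4, 4, 1, 6) -> finishes; pool += (0, 1, 1, 0) = (4, 5, 2, 6)
  T_e needs (4, 3, 1, 6) <= (4, 5, 2, 6) -> finishes; pool += (1, 3, 0, 1) = (5, 8, 2, 7)
  T_i needs (0, 5, 1, 5) <= (5, 8, 2, 7) -> finishes; pool += (1, 0, 0, 0) = (6, 8, 2, 7)
  T_h needs (6, 7, 2, 6) <= (6, 8, 2, 7) -> finishes; pool += (1, 0, 2, 0) = (7, 8, 4, 7)
  T_c needs (2, 7, 4, 3) <= (7, 8, 4, 7) -> finishes; pool += (3, 0, 2, 1) = (10, 8, 6, 8)


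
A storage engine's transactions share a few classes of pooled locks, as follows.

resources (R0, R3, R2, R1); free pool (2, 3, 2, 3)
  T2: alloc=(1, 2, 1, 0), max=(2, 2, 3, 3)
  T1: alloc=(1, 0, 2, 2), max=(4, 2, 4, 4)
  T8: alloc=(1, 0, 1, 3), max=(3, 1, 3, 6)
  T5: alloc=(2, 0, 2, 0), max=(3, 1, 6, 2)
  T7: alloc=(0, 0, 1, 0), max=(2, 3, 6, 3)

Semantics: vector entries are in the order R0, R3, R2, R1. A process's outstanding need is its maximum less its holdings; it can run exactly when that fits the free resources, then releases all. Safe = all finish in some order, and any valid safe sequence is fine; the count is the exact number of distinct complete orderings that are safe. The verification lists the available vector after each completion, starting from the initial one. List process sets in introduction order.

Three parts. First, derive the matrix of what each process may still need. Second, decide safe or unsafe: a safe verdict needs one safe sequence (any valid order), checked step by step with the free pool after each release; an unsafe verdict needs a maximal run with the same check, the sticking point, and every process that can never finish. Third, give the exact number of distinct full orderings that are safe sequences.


(1) Outstanding need per process (order R0, R3, R2, R1):
  T2: (1, 0, 2, 3)
  T1: (3, 2, 2, 2)
  T8: (2, 1, 2, 3)
  T5: (1, 1, 4, 2)
  T7: (2, 3, 5, 3)
(2) The state is SAFE; one workable sequence: T8, T1, T7, T2, T5.
Key observation: the first exact fit in this order is T8 — it needs (2, 1, 2, 3) with (2, 3, 2, 3) free, meeting a requested resource to the last unit.
Check, step by step:
  pool = (2, 3, 2, 3)
  T8: need (2, 1, 2, 3) fits (2, 3, 2, 3); releases (1, 0, 1, 3), pool now (3, 3, 3, 6)
  T1: need (3, 2, 2, 2) fits (3, 3, 3, 6); releases (1, 0, 2, 2), pool now (4, 3, 5, 8)
  T7: need (2, 3, 5, 3) fits (4, 3, 5, 8); releases (0, 0, 1, 0), pool now (4, 3, 6, 8)
  T2: need (1, 0, 2, 3) fits (4, 3, 6, 8); releases (1, 2, 1, 0), pool now (5, 5, 7, 8)
  T5: need (1, 1, 4, 2) fits (5, 5, 7, 8); releases (2, 0, 2, 0), pool now (7, 5, 9, 8)
(3) The exact count: 20 of the possible complete orderings are safe sequences.


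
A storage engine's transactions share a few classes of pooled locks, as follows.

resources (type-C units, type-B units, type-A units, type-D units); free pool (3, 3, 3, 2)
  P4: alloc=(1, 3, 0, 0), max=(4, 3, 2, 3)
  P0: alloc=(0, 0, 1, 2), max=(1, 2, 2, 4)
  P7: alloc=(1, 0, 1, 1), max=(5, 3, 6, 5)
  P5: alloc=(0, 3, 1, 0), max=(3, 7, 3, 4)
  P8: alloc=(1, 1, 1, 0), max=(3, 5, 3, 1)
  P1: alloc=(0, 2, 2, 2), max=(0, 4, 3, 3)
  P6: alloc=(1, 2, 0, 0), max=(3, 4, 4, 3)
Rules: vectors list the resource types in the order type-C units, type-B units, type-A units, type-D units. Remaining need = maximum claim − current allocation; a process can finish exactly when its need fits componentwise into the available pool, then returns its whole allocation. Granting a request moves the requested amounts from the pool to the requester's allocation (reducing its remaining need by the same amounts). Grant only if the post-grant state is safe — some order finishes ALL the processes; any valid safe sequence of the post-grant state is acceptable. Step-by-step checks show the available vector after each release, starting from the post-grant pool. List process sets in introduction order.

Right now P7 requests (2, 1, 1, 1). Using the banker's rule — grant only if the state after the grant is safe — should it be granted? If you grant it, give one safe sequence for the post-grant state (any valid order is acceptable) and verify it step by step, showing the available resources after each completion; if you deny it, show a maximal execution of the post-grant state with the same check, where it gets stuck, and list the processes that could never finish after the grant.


DENY — the pretend-granted state is unsafe.
Key observation: even finishing P1, P0 leaves just (1, 4, 5, 5) free — too little type-C units for any of the remaining processes.
Pretend the grant happened; the run P1, P0 goes as far as possible. Walking it through:
  pool = (1, 2, 2, 1)
  P1: need (0, 2, 1, 1) fits (1, 2, 2, 1); releases (0, 2, 2, 2), pool now (1, 4, 4, 3)
  P0: need (1, 2, 1, 2) fits (1, 4, 4, 3); releases (0, 0, 1, 2), pool now (1, 4, 5, 5)
  P4 cannot run: need (3, 0, 2, 3) vs free (1, 4, 5, 5) (insufficient type-C units)
  P7 cannot run: need (2, 2, 4, 3) vs free (1, 4, 5, 5) (insufficient type-C units)
  P5 cannot run: need (3, 4, 2, 4) vs free (1, 4, 5, 5) (insufficient type-C units)
  P8 cannot run: need (2, 4, 2, 1) vs free (1, 4, 5, 5) (insufficient type-C units)
  P6 cannot run: need (2, 2, 4, 3) vs free (1, 4, 5, 5) (insufficient type-C units)
Had the request been granted, P4, P7, P5, P8 and P6 could never finish.


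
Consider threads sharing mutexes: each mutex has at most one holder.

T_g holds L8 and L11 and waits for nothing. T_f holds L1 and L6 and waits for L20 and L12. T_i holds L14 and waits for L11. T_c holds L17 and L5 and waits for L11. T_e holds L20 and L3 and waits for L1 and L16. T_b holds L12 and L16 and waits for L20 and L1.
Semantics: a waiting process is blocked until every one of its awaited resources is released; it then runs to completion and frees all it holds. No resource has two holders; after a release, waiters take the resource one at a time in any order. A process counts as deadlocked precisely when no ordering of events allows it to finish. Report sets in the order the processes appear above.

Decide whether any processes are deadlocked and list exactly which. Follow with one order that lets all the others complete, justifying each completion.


The deadlocked set is T_f, T_e and T_b.
Key observation: the wait chain closes on itself along T_f -> T_e -> T_f; T_b is caught in further circular waits.
A valid finishing order for the others: T_g, T_i, T_c.
Walking it through:
  T_g waits on nothing -> runs at once and releases L8 and L11
  T_i waits on L11 — all released -> runs and releases L14
  T_c waits on L11 — all released -> runs and releases L17 and L5


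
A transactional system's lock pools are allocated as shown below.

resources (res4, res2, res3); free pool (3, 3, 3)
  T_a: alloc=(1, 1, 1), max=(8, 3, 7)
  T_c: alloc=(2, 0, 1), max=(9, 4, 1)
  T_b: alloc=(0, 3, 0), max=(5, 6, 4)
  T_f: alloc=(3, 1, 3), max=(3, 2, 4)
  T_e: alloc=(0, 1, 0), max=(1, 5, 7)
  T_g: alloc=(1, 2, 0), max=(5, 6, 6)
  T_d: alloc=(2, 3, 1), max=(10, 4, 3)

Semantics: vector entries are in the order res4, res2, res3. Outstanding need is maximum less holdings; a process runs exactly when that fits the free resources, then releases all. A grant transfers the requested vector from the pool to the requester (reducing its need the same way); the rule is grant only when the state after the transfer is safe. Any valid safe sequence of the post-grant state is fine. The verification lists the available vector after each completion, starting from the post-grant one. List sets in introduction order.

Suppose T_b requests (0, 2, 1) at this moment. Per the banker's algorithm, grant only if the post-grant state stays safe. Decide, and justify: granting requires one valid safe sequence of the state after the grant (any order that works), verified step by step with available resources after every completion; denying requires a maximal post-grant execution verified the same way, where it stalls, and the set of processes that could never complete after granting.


GRANT — the state after the grant stays safe, e.g. via T_f, T_b, T_g, T_a, T_c, T_d, T_e.
Key observation: after the grant the pool drops to (3, 1, 2), which still lets T_f finish first and unwind the rest.
Step-by-step check of the post-grant state:
  pool = (3, 1, 2)
  T_f needs (0, 1, 1) <= (3, 1, 2) -> finishes; pool += (3, 1, 3) = (6, 2, 5)
  T_b needs (5, 1, 3) <= (6, 2, 5) -> finishes; pool += (0, 5, 1) = (6, 7, 6)
  T_g needs (4, 4, 6) <= (6, 7, 6) -> finishes; pool += (1, 2, 0) = (7, 9, 6)
  T_a needs (7, 2, 6) <= (7, 9, 6) -> finishes; pool += (1, 1, 1) = (8, 10, 7)
  T_c needs (7, 4, 0) <= (8, 10, 7) -> finishes; pool += (2, 0, 1) = (10, 10, 8)
  T_d needs (8, 1, 2) <= (10, 10, 8) -> finishes; pool += (2, 3, 1) = (12, 13, 9)
  T_e needs (1, 4, 7) <= (12, 13, 9) -> finishes; pool += (0, 1, 0) = (12, 14, 9)


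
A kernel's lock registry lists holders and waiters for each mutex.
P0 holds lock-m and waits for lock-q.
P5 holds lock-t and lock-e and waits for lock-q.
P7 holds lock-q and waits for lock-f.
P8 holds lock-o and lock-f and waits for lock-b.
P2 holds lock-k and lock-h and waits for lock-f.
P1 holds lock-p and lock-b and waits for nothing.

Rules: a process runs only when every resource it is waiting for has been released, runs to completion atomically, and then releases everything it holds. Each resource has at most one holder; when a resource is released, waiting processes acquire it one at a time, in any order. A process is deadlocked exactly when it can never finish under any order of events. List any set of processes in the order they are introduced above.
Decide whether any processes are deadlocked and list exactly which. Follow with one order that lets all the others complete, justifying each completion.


The deadlocked set is empty.
Key observation: no waiting chain loops back on itself — every chain ends at a process that waits on nothing, so everyone eventually runs.
The rest can finish in the order P1, P8, P7, P5, P0, P2.
Walking it through:
  P1: no waits; runs immediately, freeing lock-p and lock-b
  run P8 (all its waits — lock-b — are resolved); releases lock-o and lock-f
  run P7 (all its waits — lock-f — are resolved); releases lock-q
  run P5 (all its waits — lock-q — are resolved); releases lock-t and lock-e
  run P0 (all its waits — lock-q — are resolved); releases lock-m
  run P2 (all its waits — lock-f — are resolved); releases lock-k and lock-h


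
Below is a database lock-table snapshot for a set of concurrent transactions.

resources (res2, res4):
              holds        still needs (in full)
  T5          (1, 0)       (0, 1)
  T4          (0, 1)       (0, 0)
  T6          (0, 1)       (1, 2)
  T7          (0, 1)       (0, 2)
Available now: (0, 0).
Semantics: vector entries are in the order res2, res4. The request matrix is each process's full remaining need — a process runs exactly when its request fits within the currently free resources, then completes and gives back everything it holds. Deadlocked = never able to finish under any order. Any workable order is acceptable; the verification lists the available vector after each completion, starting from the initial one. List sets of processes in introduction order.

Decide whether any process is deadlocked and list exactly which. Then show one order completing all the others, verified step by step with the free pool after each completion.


Deadlocked set: T6 and T7.
Key observation: once T4, T5 finish, the pool peaks at (1, 1) — and every remaining process still needs more res4 than that.
The rest can finish in the order T4, T5. Step-by-step check:
  pool = (0, 0)
  run T4 (needs (0, 0), free (0, 0)); after release of (0, 1) the pool is (0, 1)
  run T5 (needs (0, 1), free (0, 1)); after release of (1, 0) the pool is (1, 1)
The stuck group stays short no matter what:
  T6 still needs (1, 2) but only (1, 1) is free — short on res4
  T7 still needs (0, 2) but only (1, 1) is free — short on res4


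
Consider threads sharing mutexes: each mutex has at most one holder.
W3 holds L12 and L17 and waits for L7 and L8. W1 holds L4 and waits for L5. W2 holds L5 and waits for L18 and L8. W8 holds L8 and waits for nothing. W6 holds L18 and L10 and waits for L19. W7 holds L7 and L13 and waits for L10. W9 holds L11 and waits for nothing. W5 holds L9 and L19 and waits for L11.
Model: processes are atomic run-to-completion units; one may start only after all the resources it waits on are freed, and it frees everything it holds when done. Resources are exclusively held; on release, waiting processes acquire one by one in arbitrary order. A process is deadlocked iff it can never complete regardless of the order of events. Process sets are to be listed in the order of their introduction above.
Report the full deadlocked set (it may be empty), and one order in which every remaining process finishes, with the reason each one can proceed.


Nothing here is deadlocked.
Key observation: all waits point, directly or indirectly, at processes that can finish, so nothing is permanently blocked.
One completion order for the rest: W9, W5, W6, W8, W2, W7, W3, W1.
Step-by-step check:
  W9: no waits; runs immediately, freeing L11
  W5 waits on L11 — all released -> runs and releases L9 and L19
  W6 waits on L19 — all released -> runs and releases L18 and L10
  W8: no waits; runs immediately, freeing L8
  W2 waits on L18 and L8 — all released -> runs and releases L5
  W7 waits on L10 — all released -> runs and releases L7 and L13
  W3 waits on L7 and L8 — all released -> runs and releases L12 and L17
  W1 waits on L5 — all released -> runs and releases L4


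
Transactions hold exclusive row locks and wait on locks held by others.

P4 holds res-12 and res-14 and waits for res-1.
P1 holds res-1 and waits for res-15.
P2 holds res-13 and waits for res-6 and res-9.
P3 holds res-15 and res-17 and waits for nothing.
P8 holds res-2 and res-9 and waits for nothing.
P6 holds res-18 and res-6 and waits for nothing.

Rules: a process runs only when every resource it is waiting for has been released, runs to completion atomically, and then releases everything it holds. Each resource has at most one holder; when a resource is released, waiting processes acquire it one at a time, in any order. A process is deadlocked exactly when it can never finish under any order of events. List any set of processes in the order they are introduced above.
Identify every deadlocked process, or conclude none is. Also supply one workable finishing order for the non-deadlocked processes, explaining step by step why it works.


No process is deadlocked.
Key observation: the waits form no ring: some process can always run, and its releases unblock the others one by one.
The rest can finish in the order P8, P3, P1, P6, P2, P4.
Check, step by step:
  P8 waits on nothing -> runs at once and releases res-2 and res-9
  P3 waits on nothing -> runs at once and releases res-15 and res-17
  P1 waits on res-15 — all released -> runs and releases res-1
  P6 waits on nothing -> runs at once and releases res-18 and res-6
  P2 waits on res-6 and res-9 — all released -> runs and releases res-13
  P4 waits on res-1 — all released -> runs and releases res-12 and res-14


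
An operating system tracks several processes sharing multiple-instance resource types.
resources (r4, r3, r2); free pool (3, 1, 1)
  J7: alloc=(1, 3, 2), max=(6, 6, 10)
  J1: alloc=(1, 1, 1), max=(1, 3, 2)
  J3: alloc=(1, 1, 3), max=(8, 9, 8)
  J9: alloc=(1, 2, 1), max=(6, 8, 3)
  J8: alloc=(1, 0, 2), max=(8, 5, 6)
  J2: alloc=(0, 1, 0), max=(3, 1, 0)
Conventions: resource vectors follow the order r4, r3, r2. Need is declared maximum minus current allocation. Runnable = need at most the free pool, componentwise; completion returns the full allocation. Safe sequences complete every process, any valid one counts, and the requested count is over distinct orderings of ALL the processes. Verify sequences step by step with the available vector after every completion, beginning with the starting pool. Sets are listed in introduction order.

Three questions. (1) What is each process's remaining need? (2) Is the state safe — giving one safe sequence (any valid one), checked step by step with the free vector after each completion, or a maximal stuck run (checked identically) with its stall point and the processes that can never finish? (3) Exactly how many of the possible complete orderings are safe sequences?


(1) Outstanding need per process (order r4, r3, r2):
  J7: (5, 3, 8)
  J1: (0, 2, 1)
  J3: (7, 8, 5)
  J9: (5, 6, 2)
  J8: (7, 5, 4)
  J2: (3, 0, 0)
(2) UNSAFE — no complete ordering exists.
Key observation: J2, J1 can finish, but then (4, 3, 2) is all there is, and the blocked group's r4 demands exceed it.
The run J2, J1 cannot be extended any further. Walking it through:
  pool = (3, 1, 1)
  run J2 (needs (3, 0, 0), free (3, 1, 1)); after release of (0, 1, 0) the pool is (3, 2, 1)
  run J1 (needs (0, 2, 1), free (3, 2, 1)); after release of (1, 1, 1) the pool is (4, 3, 2)
  J7 still needs (5, 3, 8) but only (4, 3, 2) is free — short on r4 and r2
  J3 still needs (7, 8, 5) but only (4, 3, 2) is free — short on r4, r3 and r2
  J9 still needs (5, 6, 2) but only (4, 3, 2) is free — short on r4 and r3
  J8 still needs (7, 5, 4) but only (4, 3, 2) is free — short on r4, r3 and r2
Permanently blocked: J7, J3, J9 and J8.
(3) Precisely 0 of the possible complete orderings are safe sequences.


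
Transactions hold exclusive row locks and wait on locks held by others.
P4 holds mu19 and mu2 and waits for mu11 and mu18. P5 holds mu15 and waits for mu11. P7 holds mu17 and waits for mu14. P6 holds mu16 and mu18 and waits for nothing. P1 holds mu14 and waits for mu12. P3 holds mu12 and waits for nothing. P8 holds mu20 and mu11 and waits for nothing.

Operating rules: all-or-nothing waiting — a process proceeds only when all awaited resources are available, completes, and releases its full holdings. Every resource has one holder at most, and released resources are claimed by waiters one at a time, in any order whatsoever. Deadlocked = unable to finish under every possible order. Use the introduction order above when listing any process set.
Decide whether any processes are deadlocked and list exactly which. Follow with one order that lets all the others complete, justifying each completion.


No process is deadlocked.
Key observation: the wait graph is acyclic; completion cascades from the unblocked processes through everyone else.
A valid finishing order for the others: P6, P8, P3, P4, P1, P5, P7.
Step-by-step check:
  run P6 (it waits on nothing); releases mu16 and mu18
  run P8 (it waits on nothing); releases mu20 and mu11
  run P3 (it waits on nothing); releases mu12
  P4 waits on mu11 and mu18 — all released -> runs and releases mu19 and mu2
  P1 waits on mu12 — all released -> runs and releases mu14
  P5 waits on mu11 — all released -> runs and releases mu15
  P7 waits on mu14 — all released -> runs and releases mu17


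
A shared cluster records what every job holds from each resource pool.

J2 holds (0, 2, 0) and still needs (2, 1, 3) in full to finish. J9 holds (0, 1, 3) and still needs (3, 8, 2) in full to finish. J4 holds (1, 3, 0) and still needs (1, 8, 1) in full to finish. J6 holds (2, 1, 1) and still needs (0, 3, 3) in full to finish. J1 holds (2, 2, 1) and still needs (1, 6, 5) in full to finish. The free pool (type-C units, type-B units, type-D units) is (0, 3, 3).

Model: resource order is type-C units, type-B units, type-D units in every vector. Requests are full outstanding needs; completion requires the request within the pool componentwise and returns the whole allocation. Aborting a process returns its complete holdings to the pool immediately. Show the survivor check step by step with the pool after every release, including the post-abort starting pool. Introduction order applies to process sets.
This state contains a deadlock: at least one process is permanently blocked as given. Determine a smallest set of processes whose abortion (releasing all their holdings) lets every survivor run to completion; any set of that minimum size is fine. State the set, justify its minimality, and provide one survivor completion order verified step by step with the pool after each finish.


Minimum abort set: J1.
Key observation: aborting J1 returns (2, 2, 1), and J9 — hopeless before — runs at step 3 with the returned capacity in the pool.
Minimality: the empty abort set fails — the state is deadlocked as it stands.
Survivors finish in the order: J6, J2, J9, J4. Step-by-step check (pool after the aborts first):
  pool = (2, 5, 4)
  J6 needs (0, 3, 3) <= (2, 5, 4) -> finishes; pool += (2, 1, 1) = (4, 6, 5)
  J2 needs (2, 1, 3) <= (4, 6, 5) -> finishes; pool += (0, 2, 0) = (4, 8, 5)
  J9 needs (3, 8, 2) <= (4, 8, 5) -> finishes; pool += (0, 1, 3) = (4, 9, 8)
  J4 needs (1, 8, 1) <= (4, 9, 8) -> finishes; pool += (1, 3, 0) = (5, 12, 8)
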